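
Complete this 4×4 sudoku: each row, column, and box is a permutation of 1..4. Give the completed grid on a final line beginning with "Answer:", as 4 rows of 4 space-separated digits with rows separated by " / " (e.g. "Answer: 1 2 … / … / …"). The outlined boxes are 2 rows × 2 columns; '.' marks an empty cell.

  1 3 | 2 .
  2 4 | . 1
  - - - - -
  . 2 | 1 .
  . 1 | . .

Step 1. [r4c3∈{3,4}] col 3 places 4 nowhere but r4c3, so r4c3=4.
Step 2. [r4c1∈{3}] r4c1's peers cover all but 3. So r4c1=3.
Step 3. [r3c1∈{4}] nothing but 4 survives at r3c1. So r3c1=4.
Step 4. [r3c4∈{3}] r3c4's peers cover all but 3, so r3c4=3.
Step 5. [r1c4∈{4}] nothing but 4 survives at r1c4 ⇒ r1c4=4.
Step 6. [r4c4∈{2}] only 2 remains possible at r4c4, so r4c4=2.
Step 7. [r2c3∈{3}] r2c3's peers cover all but 3, so r2c3=3.

Answer: 1 3 2 4 / 2 4 3 1 / 4 2 1 3 / 3 1 4 2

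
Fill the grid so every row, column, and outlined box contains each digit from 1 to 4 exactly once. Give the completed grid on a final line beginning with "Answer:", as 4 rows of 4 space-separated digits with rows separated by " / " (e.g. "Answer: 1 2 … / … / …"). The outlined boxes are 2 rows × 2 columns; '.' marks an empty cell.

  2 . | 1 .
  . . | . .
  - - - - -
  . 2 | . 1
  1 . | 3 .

Step 1. [r4c2∈{4}] r4c2's peers cover all but 4 ⇒ r4c2=4.
Step 2. [r1c4∈{3,4}] r1c4 is the only open cell in row 1 admitting 4. So r1c4=4.
Step 3. [r2c4∈{2,3}] in col 4, 3 fits only at r2c4. So r2c4=3.
Step 4. [r3c1∈{3}] r3c1 has the single candidate 3. So r3c1=3.
Step 5. [r4c4∈{2}] r4c4 has the single candidate 2, so r4c4=2.
Step 6. [r2c3∈{2}] nothing but 2 survives at r2c3. So r2c3=2.
Step 7. [r2c1∈{4}] nothing but 4 survives at r2c1, so r2c1=4.
Step 8. [r1c2∈{3}] r1c2 is down to just 3. So r1c2=3.
Step 9. [r3c3∈{4}] r3c3 has the single candidate 4, so r3c3=4.
Step 10. [r2c2∈{1}] nothing but 1 survives at r2c2 ⇒ r2c2=1.

Answer: 2 3 1 4 / 4 1 2 3 / 3 2 4 1 / 1 4 3 2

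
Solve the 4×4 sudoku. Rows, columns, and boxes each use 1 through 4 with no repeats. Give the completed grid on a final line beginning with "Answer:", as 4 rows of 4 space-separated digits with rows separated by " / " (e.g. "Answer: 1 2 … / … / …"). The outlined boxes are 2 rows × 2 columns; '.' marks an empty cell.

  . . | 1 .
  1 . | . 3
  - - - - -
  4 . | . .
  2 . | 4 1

Step 1. [r2c3∈{2}] r2c3 is down to just 2 ⇒ r2c3=2.
Step 2. [r4c2∈{3}] r4c2's peers cover all but 3 ⇒ r4c2=3.
Step 3. [r1c2∈{2,4}] across row 1, 2 lands solely at r1c2 ⇒ r1c2=2.
Step 4. [r1c4∈{4}] r1c4 is down to just 4. So r1c4=4.
Step 5. [r2c2∈{4}] nothing but 4 survives at r2c2 ⇒ r2c2=4.
Step 6. [r3c3∈{3}] nothing but 3 survives at r3c3, so r3c3=3.
Step 7. [r3c4∈{2}] nothing but 2 survives at r3c4, so r3c4=2.
Step 8. [r1c1∈{3}] only 3 remains possible at r1c1 ⇒ r1c1=3.
Step 9. [r3c2∈{1}] nothing but 1 survives at r3c2. So r3c2=1.

Answer: 3 2 1 4 / 1 4 2 3 / 4 1 3 2 / 2 3 4 1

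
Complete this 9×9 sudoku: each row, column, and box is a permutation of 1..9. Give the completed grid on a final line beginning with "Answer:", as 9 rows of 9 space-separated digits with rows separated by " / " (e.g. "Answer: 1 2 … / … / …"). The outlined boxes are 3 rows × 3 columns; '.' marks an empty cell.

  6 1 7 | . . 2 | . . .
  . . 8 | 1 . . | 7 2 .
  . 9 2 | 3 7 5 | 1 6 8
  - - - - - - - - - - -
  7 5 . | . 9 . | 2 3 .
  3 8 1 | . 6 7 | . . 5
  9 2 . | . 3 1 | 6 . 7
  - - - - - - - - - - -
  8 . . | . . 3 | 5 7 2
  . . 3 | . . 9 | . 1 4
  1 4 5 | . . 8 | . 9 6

Step 1. [r2c5∈{4}] r2c5 is down to just 4 ⇒ r2c5=4.
Step 2. [r4c6∈{4}] r4c6's peers cover all but 4 ⇒ r4c6=4.
Step 3. [r9c5∈{2}] r9c5's peers cover all but 2. So r9c5=2.
Step 4. [r2c9∈{3,9}] row 2 places 9 nowhere but r2c9, so r2c9=9.
Step 5. [r7c2∈{6}] nothing but 6 survives at r7c2. So r7c2=6.
Step 6. [r5c8∈{4}] r5c8 has the single candidate 4. So r5c8=4.
Step 7. [r6c4∈{5,8}] 5 has one home in row 6: r6c4 ⇒ r6c4=5.
Step 8. [r1c9∈{3}] nothing but 3 survives at r1c9, so r1c9=3.
Step 9. [r4c4∈{8}] r4c4 is down to just 8 ⇒ r4c4=8.
Step 10. [r8c2∈{7}] only 7 remains possible at r8c2 ⇒ r8c2=7.
Step 11. [r8c7∈{8}] only 8 remains possible at r8c7. So r8c7=8.
Step 12. [r8c4∈{6}] nothing but 6 survives at r8c4, so r8c4=6.
Step 13. [r8c5∈{5}] r8c5 is down to just 5 ⇒ r8c5=5.
Step 14. [r5c7∈{9}] nothing but 9 survives at r5c7, so r5c7=9.
Step 15. [r6c8∈{8}] r6c8 has the single candidate 8. So r6c8=8.
Step 16. [r7c4∈{4}] r7c4's peers cover all but 4. So r7c4=4.
Step 17. [r8c1∈{2}] r8c1 is down to just 2. So r8c1=2.
Step 18. [r1c8∈{5}] r1c8's peers cover all but 5. So r1c8=5.
Step 19. [r2c2∈{3}] nothing but 3 survives at r2c2. So r2c2=3.
Step 20. [r7c3∈{9}] only 9 remains possible at r7c3, so r7c3=9.
Step 21. [r6c3∈{4}] r6c3's peers cover all but 4, so r6c3=4.
Step 22. [r5c4∈{2}] r5c4 has the single candidate 2, so r5c4=2.
Step 23. [r4c9∈{1}] r4c9 is down to just 1 ⇒ r4c9=1.
Step 24. [r1c7∈{4}] nothing but 4 survives at r1c7. So r1c7=4.
Step 25. [r2c6∈{6}] nothing but 6 survives at r2c6, so r2c6=6.
Step 26. [r9c4∈{7}] only 7 remains possible at r9c4 ⇒ r9c4=7.
Step 27. [r2c1∈{5}] r2c1 is down to just 5. So r2c1=5.
Step 28. [r1c4∈{9}] r1c4 is down to just 9. So r1c4=9.
Step 29. [r1c5∈{8}] r1c5 has the single candidate 8 ⇒ r1c5=8.
Step 30. [r9c7∈{3}] nothing but 3 survives at r9c7, so r9c7=3.
Step 31. [r4c3∈{6}] nothing but 6 survives at r4c3, so r4c3=6.
Step 32. [r7c5∈{1}] r7c5's peers cover all but 1 ⇒ r7c5=1.
Step 33. [r3c1∈{4}] r3c1 is down to just 4, so r3c1=4.

Answer: 6 1 7 9 8 2 4 5 3 / 5 3 8 1 4 6 7 2 9 / 4 9 2 3 7 5 1 6 8 / 7 5 6 8 9 4 2 3 1 / 3 8 1 2 6 7 9 4 5 / 9 2 4 5 3 1 6 8 7 / 8 6 9 4 1 3 5 7 2 / 2 7 3 6 5 9 8 1 4 / 1 4 5 7 2 8 3 9 6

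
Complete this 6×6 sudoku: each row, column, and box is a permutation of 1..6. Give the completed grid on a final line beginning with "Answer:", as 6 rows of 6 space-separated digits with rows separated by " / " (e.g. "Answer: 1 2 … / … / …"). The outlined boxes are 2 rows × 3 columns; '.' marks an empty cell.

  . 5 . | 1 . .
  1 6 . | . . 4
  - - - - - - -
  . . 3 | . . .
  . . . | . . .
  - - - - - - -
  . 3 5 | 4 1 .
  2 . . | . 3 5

Step 1. [r5c1∈{6}] nothing but 6 survives at r5c1. So r5c1=6.
Step 2. [r4c3∈{1,2,4,6}] 6 has one home in col 3: r4c3 ⇒ r4c3=6.
Step 3. [r2c4∈{2,3,5}] across row 2, 3 lands solely at r2c4, so r2c4=3.
Step 4. [r5c6∈{2}] only 2 remains possible at r5c6, so r5c6=2.
Step 5. [r2c5∈{2,5}] row 2 places 5 nowhere but r2c5 ⇒ r2c5=5.
Step 6. [r1c5∈{2,6}] box 2 places 2 nowhere but r1c5. So r1c5=2.
Step 7. [r4c5∈{4}] nothing but 4 survives at r4c5 ⇒ r4c5=4.
Step 8. [r4c1∈{5}] only 5 remains possible at r4c1, so r4c1=5.
Step 9. [r3c4∈{2,5,6}] across row 3, 5 lands solely at r3c4, so r3c4=5.
Step 10. [r3c2∈{1,2,4}] row 3 places 2 nowhere but r3c2, so r3c2=2.
Step 11. [r6c3∈{1,4}] 1 has one home in col 3: r6c3, so r6c3=1.
Step 12. [r3c6∈{1,6}] r3c6 is the only open cell in row 3 admitting 1 ⇒ r3c6=1.
Step 13. [r3c1∈{4}] r3c1 is down to just 4, so r3c1=4.
Step 14. [r4c2∈{1}] only 1 remains possible at r4c2, so r4c2=1.
Step 15. [r1c1∈{3}] only 3 remains possible at r1c1 ⇒ r1c1=3.
Step 16. [r6c4∈{6}] r6c4 has the single candidate 6. So r6c4=6.
Step 17. [r4c6∈{3}] only 3 remains possible at r4c6, so r4c6=3.
Step 18. [r2c3∈{2}] nothing but 2 survives at r2c3, so r2c3=2.
Step 19. [r1c6∈{6}] nothing but 6 survives at r1c6. So r1c6=6.
Step 20. [r3c5∈{6}] nothing but 6 survives at r3c5, so r3c5=6.
Step 21. [r6c2∈{4}] r6c2 has the single candidate 4 ⇒ r6c2=4.
Step 22. [r4c4∈{2}] r4c4 has the single candidate 2, so r4c4=2.
Step 23. [r1c3∈{4}] only 4 remains possible at r1c3, so r1c3=4.

Answer: 3 5 4 1 2 6 / 1 6 2 3 5 4 / 4 2 3 5 6 1 / 5 1 6 2 4 3 / 6 3 5 4 1 2 / 2 4 1 6 3 5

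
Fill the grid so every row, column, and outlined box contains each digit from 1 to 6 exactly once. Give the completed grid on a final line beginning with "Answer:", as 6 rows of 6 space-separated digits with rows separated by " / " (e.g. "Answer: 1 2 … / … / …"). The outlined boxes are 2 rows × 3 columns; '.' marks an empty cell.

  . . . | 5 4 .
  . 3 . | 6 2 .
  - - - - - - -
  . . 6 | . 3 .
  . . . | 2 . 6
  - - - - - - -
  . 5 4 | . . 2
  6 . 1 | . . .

Step 1. [r2c1∈{1,4,5}] 4 has one home in row 2: r2c1. So r2c1=4.
Step 2. [r2c6∈{1}] only 1 remains possible at r2c6 ⇒ r2c6=1.
Step 3. [r6c2∈{2}] r6c2 is down to just 2 ⇒ r6c2=2.
Step 4. [r3c1∈{1,2,5}] row 3 places 2 nowhere but r3c1. So r3c1=2.
Step 5. [r4c1∈{1,3,5}] 5 has one home in col 1: r4c1, so r4c1=5.
Step 6. [r4c5∈{1}] only 1 remains possible at r4c5, so r4c5=1.
Step 7. [r3c4∈{4}] r3c4's peers cover all but 4 ⇒ r3c4=4.
Step 8. [r6c6∈{3,4,5}] r6c6 is the only open cell in row 6 admitting 4, so r6c6=4.
Step 9. [r6c4∈{3}] nothing but 3 survives at r6c4. So r6c4=3.
Step 10. [r1c1∈{1}] nothing but 1 survives at r1c1. So r1c1=1.
Step 11. [r5c1∈{3}] r5c1's peers cover all but 3. So r5c1=3.
Step 12. [r1c2∈{6}] only 6 remains possible at r1c2 ⇒ r1c2=6.
Step 13. [r2c3∈{5}] nothing but 5 survives at r2c3 ⇒ r2c3=5.
Step 14. [r4c2∈{4}] only 4 remains possible at r4c2. So r4c2=4.
Step 15. [r5c5∈{6}] r5c5's peers cover all but 6. So r5c5=6.
Step 16. [r5c4∈{1}] r5c4 is down to just 1 ⇒ r5c4=1.
Step 17. [r3c6∈{5}] only 5 remains possible at r3c6. So r3c6=5.
Step 18. [r1c3∈{2}] only 2 remains possible at r1c3 ⇒ r1c3=2.
Step 19. [r1c6∈{3}] nothing but 3 survives at r1c6. So r1c6=3.
Step 20. [r6c5∈{5}] only 5 remains possible at r6c5. So r6c5=5.
Step 21. [r4c3∈{3}] r4c3's peers cover all but 3, so r4c3=3.
Step 22. [r3c2∈{1}] nothing but 1 survives at r3c2 ⇒ r3c2=1.

Answer: 1 6 2 5 4 3 / 4 3 5 6 2 1 / 2 1 6 4 3 5 / 5 4 3 2 1 6 / 3 5 4 1 6 2 / 6 2 1 3 5 4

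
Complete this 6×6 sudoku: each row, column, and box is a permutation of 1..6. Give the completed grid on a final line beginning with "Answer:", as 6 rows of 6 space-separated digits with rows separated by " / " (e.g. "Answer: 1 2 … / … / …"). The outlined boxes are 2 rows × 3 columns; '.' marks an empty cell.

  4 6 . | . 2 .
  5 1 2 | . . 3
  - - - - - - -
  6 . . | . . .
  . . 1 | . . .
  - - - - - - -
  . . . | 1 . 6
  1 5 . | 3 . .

Step 1. [r6c5∈{4}] r6c5 has the single candidate 4, so r6c5=4.
Step 2. [r3c3∈{3,4,5}] 5 has one home in col 3: r3c3, so r3c3=5.
Step 3. [r2c4∈{4,6}] in row 2, 4 fits only at r2c4. So r2c4=4.
Step 4. [r3c4∈{2}] r3c4 is down to just 2, so r3c4=2.
Step 5. [r4c4∈{5,6}] 6 has one home in col 4: r4c4, so r4c4=6.
Step 6. [r1c6∈{1,5}] r1c6 is the only open cell in row 1 admitting 1 ⇒ r1c6=1.
Step 7. [r5c3∈{3,4}] r5c3 is the only open cell in col 3 admitting 4. So r5c3=4.
Step 8. [r4c6∈{4,5}] col 6 places 5 nowhere but r4c6. So r4c6=5.
Step 9. [r4c2∈{2,3,4}] in row 4, 4 fits only at r4c2, so r4c2=4.
Step 10. [r3c2∈{3}] r3c2's peers cover all but 3. So r3c2=3.
Step 11. [r5c1∈{2,3}] 3 has one home in row 5: r5c1 ⇒ r5c1=3.
Step 12. [r1c3∈{3}] nothing but 3 survives at r1c3. So r1c3=3.
Step 13. [r4c5∈{3}] r4c5 has the single candidate 3. So r4c5=3.
Step 14. [r2c5∈{6}] r2c5's peers cover all but 6 ⇒ r2c5=6.
Step 15. [r6c6∈{2}] r6c6 has the single candidate 2. So r6c6=2.
Step 16. [r4c1∈{2}] r4c1's peers cover all but 2, so r4c1=2.
Step 17. [r1c4∈{5}] r1c4's peers cover all but 5. So r1c4=5.
Step 18. [r6c3∈{6}] only 6 remains possible at r6c3 ⇒ r6c3=6.
Step 19. [r3c5∈{1}] r3c5's peers cover all but 1 ⇒ r3c5=1.
Step 20. [r5c2∈{2}] only 2 remains possible at r5c2. So r5c2=2.
Step 21. [r5c5∈{5}] r5c5 has the single candidate 5 ⇒ r5c5=5.
Step 22. [r3c6∈{4}] only 4 remains possible at r3c6. So r3c6=4.

Answer: 4 6 3 5 2 1 / 5 1 2 4 6 3 / 6 3 5 2 1 4 / 2 4 1 6 3 5 / 3 2 4 1 5 6 / 1 5 6 3 4 2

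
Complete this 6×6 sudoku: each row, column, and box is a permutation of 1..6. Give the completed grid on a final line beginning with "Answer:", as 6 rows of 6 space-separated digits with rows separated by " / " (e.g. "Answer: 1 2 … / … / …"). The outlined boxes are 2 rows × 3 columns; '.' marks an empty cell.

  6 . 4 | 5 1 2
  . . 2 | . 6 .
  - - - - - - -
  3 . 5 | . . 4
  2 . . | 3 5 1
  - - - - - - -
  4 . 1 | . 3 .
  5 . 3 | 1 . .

Step 1. [r3c4∈{2,6}] box 4 places 6 nowhere but r3c4, so r3c4=6.
Step 2. [r6c6∈{6}] only 6 remains possible at r6c6. So r6c6=6.
Step 3. [r2c2∈{1,3,5}] row 2 places 5 nowhere but r2c2. So r2c2=5.
Step 4. [r5c4∈{2}] r5c4's peers cover all but 2 ⇒ r5c4=2.
Step 5. [r5c2∈{6}] r5c2 is down to just 6. So r5c2=6.
Step 6. [r4c2∈{4}] r4c2 is down to just 4 ⇒ r4c2=4.
Step 7. [r3c2∈{1}] r3c2 has the single candidate 1 ⇒ r3c2=1.
Step 8. [r6c5∈{4}] only 4 remains possible at r6c5 ⇒ r6c5=4.
Step 9. [r4c3∈{6}] only 6 remains possible at r4c3. So r4c3=6.
Step 10. [r2c4∈{4}] only 4 remains possible at r2c4, so r2c4=4.
Step 11. [r6c2∈{2}] r6c2 has the single candidate 2 ⇒ r6c2=2.
Step 12. [r3c5∈{2}] r3c5 is down to just 2, so r3c5=2.
Step 13. [r2c1∈{1}] r2c1 is down to just 1. So r2c1=1.
Step 14. [r1c2∈{3}] r1c2's peers cover all but 3. So r1c2=3.
Step 15. [r2c6∈{3}] r2c6's peers cover all but 3, so r2c6=3.
Step 16. [r5c6∈{5}] r5c6's peers cover all but 5. So r5c6=5.

Answer: 6 3 4 5 1 2 / 1 5 2 4 6 3 / 3 1 5 6 2 4 / 2 4 6 3 5 1 / 4 6 1 2 3 5 / 5 2 3 1 4 6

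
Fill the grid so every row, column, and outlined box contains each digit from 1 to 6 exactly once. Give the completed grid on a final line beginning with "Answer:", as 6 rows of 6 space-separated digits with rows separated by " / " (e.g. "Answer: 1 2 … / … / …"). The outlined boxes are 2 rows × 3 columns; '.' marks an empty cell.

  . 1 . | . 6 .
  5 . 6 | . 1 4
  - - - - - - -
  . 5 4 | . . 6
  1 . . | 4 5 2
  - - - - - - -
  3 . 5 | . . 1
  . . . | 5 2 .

Step 1. [r1c3∈{2,3}] r1c3 is the only open cell in col 3 admitting 2. So r1c3=2.
Step 2. [r4c2∈{3,6}] 6 has one home in row 4: r4c2 ⇒ r4c2=6.
Step 3. [r1c4∈{3}] nothing but 3 survives at r1c4, so r1c4=3.
Step 4. [r6c2∈{4}] nothing but 4 survives at r6c2 ⇒ r6c2=4.
Step 5. [r3c1∈{2}] r3c1 is down to just 2, so r3c1=2.
Step 6. [r1c6∈{5}] r1c6 has the single candidate 5 ⇒ r1c6=5.
Step 7. [r6c6∈{3}] r6c6's peers cover all but 3, so r6c6=3.
Step 8. [r5c2∈{2}] nothing but 2 survives at r5c2. So r5c2=2.
Step 9. [r5c5∈{4}] r5c5's peers cover all but 4, so r5c5=4.
Step 10. [r3c4∈{1}] nothing but 1 survives at r3c4. So r3c4=1.
Step 11. [r2c2∈{3}] r2c2 has the single candidate 3. So r2c2=3.
Step 12. [r2c4∈{2}] r2c4's peers cover all but 2, so r2c4=2.
Step 13. [r3c5∈{3}] r3c5 has the single candidate 3, so r3c5=3.
Step 14. [r4c3∈{3}] r4c3 is down to just 3. So r4c3=3.
Step 15. [r6c1∈{6}] nothing but 6 survives at r6c1. So r6c1=6.
Step 16. [r1c1∈{4}] r1c1 is down to just 4. So r1c1=4.
Step 17. [r5c4∈{6}] r5c4's peers cover all but 6. So r5c4=6.
Step 18. [r6c3∈{1}] r6c3 has the single candidate 1, so r6c3=1.

Answer: 4 1 2 3 6 5 / 5 3 6 2 1 4 / 2 5 4 1 3 6 / 1 6 3 4 5 2 / 3 2 5 6 4 1 / 6 4 1 5 2 3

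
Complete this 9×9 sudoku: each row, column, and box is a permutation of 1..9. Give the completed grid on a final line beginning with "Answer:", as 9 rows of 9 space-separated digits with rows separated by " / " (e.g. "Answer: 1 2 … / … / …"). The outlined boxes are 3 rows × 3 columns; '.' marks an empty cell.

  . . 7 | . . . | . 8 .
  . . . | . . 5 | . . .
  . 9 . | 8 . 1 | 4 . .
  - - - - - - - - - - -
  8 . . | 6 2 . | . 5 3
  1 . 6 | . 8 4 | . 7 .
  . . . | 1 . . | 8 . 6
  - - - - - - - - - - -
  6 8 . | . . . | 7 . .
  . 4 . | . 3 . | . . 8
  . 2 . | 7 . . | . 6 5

Step 1. [r1c7∈{1,2,3,5,6,9}] across col 7, 5 lands solely at r1c7, so r1c7=5.
Step 2. [r7c9∈{1,2,4,9}] in col 9, 4 fits only at r7c9 ⇒ r7c9=4.
Step 3. [r2c7∈{1,2,3,6,9}] col 7 places 6 nowhere but r2c7. So r2c7=6.
Step 4. [r9c7∈{1,3,9}] 3 has one home in col 7: r9c7. So r9c7=3.
Step 5. [r9c1∈{9}] r9c1's peers cover all but 9. So r9c1=9.
Step 6. [r7c3∈{1,3,5}] in row 7, 3 fits only at r7c3 ⇒ r7c3=3.
Step 7. [r4c3∈{4,9}] 4 has one home in row 4: r4c3 ⇒ r4c3=4.
Step 8. [r6c3∈{2,5,9}] r6c3 is the only open cell in col 3 admitting 9, so r6c3=9.
Step 9. [r6c1∈{2,3,5,7}] r6c1 is the only open cell in box 4 admitting 2, so r6c1=2.
Step 10. [r1c2∈{1,3,6}] col 2 places 6 nowhere but r1c2 ⇒ r1c2=6.
Step 11. [r1c9∈{1,2,9}] across row 1, 1 lands solely at r1c9, so r1c9=1.
Step 12. [r9c5∈{1,4}] row 9 places 4 nowhere but r9c5, so r9c5=4.
Step 13. [r1c5∈{9}] r1c5 has the single candidate 9. So r1c5=9.
Step 14. [r2c5∈{7}] only 7 remains possible at r2c5. So r2c5=7.
Step 15. [r6c5∈{5}] r6c5 is down to just 5. So r6c5=5.
Step 16. [r7c4∈{2,5,9}] 5 has one home in row 7: r7c4. So r7c4=5.
Step 17. [r9c3∈{1}] r9c3's peers cover all but 1, so r9c3=1.
Step 18. [r8c3∈{5}] nothing but 5 survives at r8c3. So r8c3=5.
Step 19. [r3c3∈{2}] r3c3's peers cover all but 2 ⇒ r3c3=2.
Step 20. [r4c2∈{7}] only 7 remains possible at r4c2, so r4c2=7.
Step 21. [r4c6∈{9}] r4c6's peers cover all but 9, so r4c6=9.
Step 22. [r7c8∈{1,2,9}] 9 has one home in row 7: r7c8. So r7c8=9.
Step 23. [r5c4∈{3}] r5c4 is down to just 3. So r5c4=3.
Step 24. [r7c6∈{2}] r7c6's peers cover all but 2. So r7c6=2.
Step 25. [r5c7∈{2,9}] col 7 places 9 nowhere but r5c7, so r5c7=9.
Step 26. [r8c8∈{1,2}] across col 8, 1 lands solely at r8c8, so r8c8=1.
Step 27. [r2c8∈{2,3}] r2c8 is the only open cell in col 8 admitting 2, so r2c8=2.
Step 28. [r2c4∈{4}] r2c4 is down to just 4. So r2c4=4.
Step 29. [r2c1∈{3}] r2c1 is down to just 3. So r2c1=3.
Step 30. [r2c2∈{1}] nothing but 1 survives at r2c2. So r2c2=1.
Step 31. [r9c6∈{8}] r9c6 is down to just 8 ⇒ r9c6=8.
Step 32. [r6c6∈{7}] only 7 remains possible at r6c6, so r6c6=7.
Step 33. [r6c8∈{4}] r6c8 is down to just 4 ⇒ r6c8=4.
Step 34. [r3c8∈{3}] r3c8 has the single candidate 3 ⇒ r3c8=3.
Step 35. [r2c3∈{8}] r2c3's peers cover all but 8 ⇒ r2c3=8.
Step 36. [r1c6∈{3}] r1c6 has the single candidate 3 ⇒ r1c6=3.
Step 37. [r3c9∈{7}] only 7 remains possible at r3c9, so r3c9=7.
Step 38. [r2c9∈{9}] nothing but 9 survives at r2c9 ⇒ r2c9=9.
Step 39. [r8c4∈{9}] r8c4 is down to just 9, so r8c4=9.
Step 40. [r8c6∈{6}] nothing but 6 survives at r8c6 ⇒ r8c6=6.
Step 41. [r3c5∈{6}] r3c5 is down to just 6 ⇒ r3c5=6.
Step 42. [r7c5∈{1}] only 1 remains possible at r7c5 ⇒ r7c5=1.
Step 43. [r1c1∈{4}] only 4 remains possible at r1c1. So r1c1=4.
Step 44. [r6c2∈{3}] r6c2 has the single candidate 3, so r6c2=3.
Step 45. [r8c7∈{2}] nothing but 2 survives at r8c7, so r8c7=2.
Step 46. [r3c1∈{5}] only 5 remains possible at r3c1. So r3c1=5.
Step 47. [r8c1∈{7}] r8c1 has the single candidate 7. So r8c1=7.
Step 48. [r4c7∈{1}] nothing but 1 survives at r4c7. So r4c7=1.
Step 49. [r5c9∈{2}] r5c9 has the single candidate 2 ⇒ r5c9=2.
Step 50. [r1c4∈{2}] r1c4's peers cover all but 2. So r1c4=2.
Step 51. [r5c2∈{5}] r5c2 is down to just 5. So r5c2=5.

Answer: 4 6 7 2 9 3 5 8 1 / 3 1 8 4 7 5 6 2 9 / 5 9 2 8 6 1 4 3 7 / 8 7 4 6 2 9 1 5 3 / 1 5 6 3 8 4 9 7 2 / 2 3 9 1 5 7 8 4 6 / 6 8 3 5 1 2 7 9 4 / 7 4 5 9 3 6 2 1 8 / 9 2 1 7 4 8 3 6 5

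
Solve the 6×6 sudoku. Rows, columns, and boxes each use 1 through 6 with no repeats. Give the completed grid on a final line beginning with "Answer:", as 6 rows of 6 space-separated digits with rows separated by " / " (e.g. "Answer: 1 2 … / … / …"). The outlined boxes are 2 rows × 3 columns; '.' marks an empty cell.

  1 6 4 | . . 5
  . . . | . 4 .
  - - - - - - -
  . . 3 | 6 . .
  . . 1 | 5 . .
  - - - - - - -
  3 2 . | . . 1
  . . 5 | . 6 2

Step 1. [r4c2∈{4}] r4c2 is down to just 4, so r4c2=4.
Step 2. [r2c2∈{3,5}] in col 2, 3 fits only at r2c2, so r2c2=3.
Step 3. [r6c4∈{3,4}] in row 6, 3 fits only at r6c4. So r6c4=3.
Step 4. [r2c3∈{2}] r2c3's peers cover all but 2 ⇒ r2c3=2.
Step 5. [r1c5∈{2,3}] across row 1, 3 lands solely at r1c5, so r1c5=3.
Step 6. [r4c5∈{2}] only 2 remains possible at r4c5. So r4c5=2.
Step 7. [r3c2∈{5}] r3c2 is down to just 5. So r3c2=5.
Step 8. [r4c1∈{6}] r4c1 has the single candidate 6, so r4c1=6.
Step 9. [r6c1∈{4}] only 4 remains possible at r6c1. So r6c1=4.
Step 10. [r2c6∈{6}] nothing but 6 survives at r2c6, so r2c6=6.
Step 11. [r5c4∈{4}] r5c4's peers cover all but 4. So r5c4=4.
Step 12. [r5c3∈{6}] only 6 remains possible at r5c3, so r5c3=6.
Step 13. [r3c5∈{1}] nothing but 1 survives at r3c5, so r3c5=1.
Step 14. [r3c6∈{4}] r3c6 is down to just 4, so r3c6=4.
Step 15. [r1c4∈{2}] r1c4 is down to just 2 ⇒ r1c4=2.
Step 16. [r4c6∈{3}] r4c6 is down to just 3 ⇒ r4c6=3.
Step 17. [r2c4∈{1}] only 1 remains possible at r2c4, so r2c4=1.
Step 18. [r2c1∈{5}] r2c1 is down to just 5, so r2c1=5.
Step 19. [r3c1∈{2}] r3c1 has the single candidate 2, so r3c1=2.
Step 20. [r5c5∈{5}] r5c5 is down to just 5 ⇒ r5c5=5.
Step 21. [r6c2∈{1}] r6c2 has the single candidate 1 ⇒ r6c2=1.

Answer: 1 6 4 2 3 5 / 5 3 2 1 4 6 / 2 5 3 6 1 4 / 6 4 1 5 2 3 / 3 2 6 4 5 1 / 4 1 5 3 6 2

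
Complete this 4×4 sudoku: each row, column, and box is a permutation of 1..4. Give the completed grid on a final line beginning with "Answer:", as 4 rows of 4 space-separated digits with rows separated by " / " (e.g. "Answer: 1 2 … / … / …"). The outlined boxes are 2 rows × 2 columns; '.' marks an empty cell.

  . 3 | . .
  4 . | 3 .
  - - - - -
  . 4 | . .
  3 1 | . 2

Step 1. [r1c1∈{1,2}] across col 1, 1 lands solely at r1c1, so r1c1=1.
Step 2. [r2c4∈{1}] only 1 remains possible at r2c4 ⇒ r2c4=1.
Step 3. [r1c3∈{2,4}] 2 has one home in row 1: r1c3 ⇒ r1c3=2.
Step 4. [r3c1∈{2}] r3c1's peers cover all but 2 ⇒ r3c1=2.
Step 5. [r4c3∈{4}] r4c3's peers cover all but 4 ⇒ r4c3=4.
Step 6. [r2c2∈{2}] r2c2 is down to just 2. So r2c2=2.
Step 7. [r3c3∈{1}] r3c3 has the single candidate 1, so r3c3=1.
Step 8. [r3c4∈{3}] only 3 remains possible at r3c4. So r3c4=3.
Step 9. [r1c4∈{4}] r1c4 has the single candidate 4. So r1c4=4.

Answer: 1 3 2 4 / 4 2 3 1 / 2 4 1 3 / 3 1 4 2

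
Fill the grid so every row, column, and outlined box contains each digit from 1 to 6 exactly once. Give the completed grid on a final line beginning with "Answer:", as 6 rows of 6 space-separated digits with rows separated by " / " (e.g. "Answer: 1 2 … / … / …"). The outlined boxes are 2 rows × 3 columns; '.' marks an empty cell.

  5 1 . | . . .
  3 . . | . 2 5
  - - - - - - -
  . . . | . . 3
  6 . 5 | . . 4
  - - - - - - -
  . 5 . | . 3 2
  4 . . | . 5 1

Step 1. [r6c4∈{6}] r6c4 has the single candidate 6, so r6c4=6.
Step 2. [r3c1∈{1,2}] in col 1, 2 fits only at r3c1 ⇒ r3c1=2.
Step 3. [r3c3∈{1,4}] r3c3 is the only open cell in box 3 admitting 1, so r3c3=1.
Step 4. [r1c5∈{4,6}] r1c5 is the only open cell in col 5 admitting 4 ⇒ r1c5=4.
Step 5. [r2c2∈{4,6}] in col 2, 6 fits only at r2c2, so r2c2=6.
Step 6. [r6c3∈{2,3}] across col 3, 3 lands solely at r6c3, so r6c3=3.
Step 7. [r4c5∈{1}] only 1 remains possible at r4c5, so r4c5=1.
Step 8. [r1c3∈{2}] r1c3 has the single candidate 2, so r1c3=2.
Step 9. [r4c4∈{2}] only 2 remains possible at r4c4. So r4c4=2.
Step 10. [r2c4∈{1}] r2c4 has the single candidate 1. So r2c4=1.
Step 11. [r5c1∈{1}] r5c1 has the single candidate 1 ⇒ r5c1=1.
Step 12. [r4c2∈{3}] nothing but 3 survives at r4c2, so r4c2=3.
Step 13. [r3c5∈{6}] r3c5's peers cover all but 6. So r3c5=6.
Step 14. [r1c6∈{6}] only 6 remains possible at r1c6, so r1c6=6.
Step 15. [r2c3∈{4}] only 4 remains possible at r2c3, so r2c3=4.
Step 16. [r6c2∈{2}] r6c2 has the single candidate 2, so r6c2=2.
Step 17. [r3c4∈{5}] only 5 remains possible at r3c4. So r3c4=5.
Step 18. [r3c2∈{4}] r3c2 has the single candidate 4 ⇒ r3c2=4.
Step 19. [r5c4∈{4}] nothing but 4 survives at r5c4, so r5c4=4.
Step 20. [r1c4∈{3}] r1c4 has the single candidate 3, so r1c4=3.
Step 21. [r5c3∈{6}] r5c3 has the single candidate 6, so r5c3=6.

Answer: 5 1 2 3 4 6 / 3 6 4 1 2 5 / 2 4 1 5 6 3 / 6 3 5 2 1 4 / 1 5 6 4 3 2 / 4 2 3 6 5 1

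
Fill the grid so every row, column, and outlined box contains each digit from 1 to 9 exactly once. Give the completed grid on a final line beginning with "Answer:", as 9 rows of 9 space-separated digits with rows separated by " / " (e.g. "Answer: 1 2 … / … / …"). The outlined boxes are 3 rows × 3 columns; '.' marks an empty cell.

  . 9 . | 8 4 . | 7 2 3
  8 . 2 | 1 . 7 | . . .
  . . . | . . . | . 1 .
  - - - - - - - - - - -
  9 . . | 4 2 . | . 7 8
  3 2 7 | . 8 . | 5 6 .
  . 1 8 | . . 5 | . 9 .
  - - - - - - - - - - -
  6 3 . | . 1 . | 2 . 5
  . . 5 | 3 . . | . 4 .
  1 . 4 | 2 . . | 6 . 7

Step 1. [r1c6∈{6}] r1c6's peers cover all but 6, so r1c6=6.
Step 2. [r5c9∈{1,4}] row 5 places 4 nowhere but r5c9. So r5c9=4.
Step 3. [r2c5∈{3,5,9}] row 2 places 3 nowhere but r2c5. So r2c5=3.
Step 4. [r3c4∈{5,9}] across col 4, 5 lands solely at r3c4, so r3c4=5.
Step 5. [r3c5∈{9}] r3c5's peers cover all but 9 ⇒ r3c5=9.
Step 6. [r9c6∈{8,9}] in row 9, 9 fits only at r9c6, so r9c6=9.
Step 7. [r3c9∈{6}] only 6 remains possible at r3c9. So r3c9=6.
Step 8. [r8c6∈{8}] r8c6 is down to just 8. So r8c6=8.
Step 9. [r8c2∈{7}] r8c2's peers cover all but 7, so r8c2=7.
Step 10. [r2c2∈{4,5,6}] in row 2, 6 fits only at r2c2 ⇒ r2c2=6.
Step 11. [r4c7∈{1,3}] in box 6, 1 fits only at r4c7 ⇒ r4c7=1.
Step 12. [r6c4∈{6,7}] col 4 places 6 nowhere but r6c4 ⇒ r6c4=6.
Step 13. [r2c9∈{9}] nothing but 9 survives at r2c9 ⇒ r2c9=9.
Step 14. [r3c2∈{4}] r3c2's peers cover all but 4. So r3c2=4.
Step 15. [r9c8∈{3,8}] in row 9, 3 fits only at r9c8 ⇒ r9c8=3.
Step 16. [r3c1∈{7}] r3c1 is down to just 7, so r3c1=7.
Step 17. [r4c3∈{6}] only 6 remains possible at r4c3. So r4c3=6.
Step 18. [r7c6∈{4}] nothing but 4 survives at r7c6 ⇒ r7c6=4.
Step 19. [r7c4∈{7}] r7c4 has the single candidate 7, so r7c4=7.
Step 20. [r4c2∈{5}] r4c2 is down to just 5, so r4c2=5.
Step 21. [r7c8∈{8}] only 8 remains possible at r7c8, so r7c8=8.
Step 22. [r2c7∈{4}] r2c7 has the single candidate 4 ⇒ r2c7=4.
Step 23. [r7c3∈{9}] r7c3's peers cover all but 9. So r7c3=9.
Step 24. [r4c6∈{3}] r4c6 has the single candidate 3, so r4c6=3.
Step 25. [r8c9∈{1}] r8c9's peers cover all but 1, so r8c9=1.
Step 26. [r3c3∈{3}] nothing but 3 survives at r3c3. So r3c3=3.
Step 27. [r8c1∈{2}] only 2 remains possible at r8c1. So r8c1=2.
Step 28. [r6c1∈{4}] r6c1 is down to just 4 ⇒ r6c1=4.
Step 29. [r6c5∈{7}] r6c5 has the single candidate 7 ⇒ r6c5=7.
Step 30. [r6c7∈{3}] r6c7 has the single candidate 3 ⇒ r6c7=3.
Step 31. [r8c5∈{6}] r8c5 is down to just 6 ⇒ r8c5=6.
Step 32. [r3c7∈{8}] r3c7's peers cover all but 8. So r3c7=8.
Step 33. [r3c6∈{2}] r3c6 has the single candidate 2. So r3c6=2.
Step 34. [r5c4∈{9}] nothing but 9 survives at r5c4 ⇒ r5c4=9.
Step 35. [r9c5∈{5}] r9c5's peers cover all but 5, so r9c5=5.
Step 36. [r2c8∈{5}] nothing but 5 survives at r2c8, so r2c8=5.
Step 37. [r9c2∈{8}] only 8 remains possible at r9c2. So r9c2=8.
Step 38. [r1c1∈{5}] r1c1 has the single candidate 5, so r1c1=5.
Step 39. [r5c6∈{1}] r5c6 is down to just 1. So r5c6=1.
Step 40. [r6c9∈{2}] r6c9's peers cover all but 2, so r6c9=2.
Step 41. [r1c3∈{1}] only 1 remains possible at r1c3. So r1c3=1.
Step 42. [r8c7∈{9}] nothing but 9 survives at r8c7 ⇒ r8c7=9.

Answer: 5 9 1 8 4 6 7 2 3 / 8 6 2 1 3 7 4 5 9 / 7 4 3 5 9 2 8 1 6 / 9 5 6 4 2 3 1 7 8 / 3 2 7 9 8 1 5 6 4 / 4 1 8 6 7 5 3 9 2 / 6 3 9 7 1 4 2 8 5 / 2 7 5 3 6 8 9 4 1 / 1 8 4 2 5 9 6 3 7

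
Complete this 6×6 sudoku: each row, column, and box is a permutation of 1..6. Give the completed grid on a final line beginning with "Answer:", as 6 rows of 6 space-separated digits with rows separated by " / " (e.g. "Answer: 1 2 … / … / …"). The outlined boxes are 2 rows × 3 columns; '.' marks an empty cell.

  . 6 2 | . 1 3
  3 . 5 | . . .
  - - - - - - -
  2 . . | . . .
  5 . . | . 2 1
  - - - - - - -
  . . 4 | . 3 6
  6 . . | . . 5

Step 1. [r3c6∈{4}] only 4 remains possible at r3c6. So r3c6=4.
Step 2. [r2c2∈{1,4}] in row 2, 1 fits only at r2c2, so r2c2=1.
Step 3. [r3c2∈{3}] only 3 remains possible at r3c2. So r3c2=3.
Step 4. [r6c2∈{2}] nothing but 2 survives at r6c2, so r6c2=2.
Step 5. [r4c3∈{6}] nothing but 6 survives at r4c3 ⇒ r4c3=6.
Step 6. [r5c1∈{1}] r5c1's peers cover all but 1. So r5c1=1.
Step 7. [r1c4∈{4,5}] in row 1, 5 fits only at r1c4 ⇒ r1c4=5.
Step 8. [r6c5∈{4}] only 4 remains possible at r6c5. So r6c5=4.
Step 9. [r2c4∈{2,4,6}] row 2 places 4 nowhere but r2c4 ⇒ r2c4=4.
Step 10. [r3c4∈{6}] nothing but 6 survives at r3c4. So r3c4=6.
Step 11. [r4c4∈{3}] r4c4 is down to just 3 ⇒ r4c4=3.
Step 12. [r2c6∈{2}] r2c6 has the single candidate 2 ⇒ r2c6=2.
Step 13. [r4c2∈{4}] r4c2 has the single candidate 4, so r4c2=4.
Step 14. [r5c4∈{2}] r5c4 has the single candidate 2. So r5c4=2.
Step 15. [r2c5∈{6}] only 6 remains possible at r2c5, so r2c5=6.
Step 16. [r6c3∈{3}] r6c3's peers cover all but 3 ⇒ r6c3=3.
Step 17. [r3c3∈{1}] r3c3 is down to just 1 ⇒ r3c3=1.
Step 18. [r1c1∈{4}] only 4 remains possible at r1c1 ⇒ r1c1=4.
Step 19. [r3c5∈{5}] nothing but 5 survives at r3c5 ⇒ r3c5=5.
Step 20. [r6c4∈{1}] r6c4's peers cover all but 1 ⇒ r6c4=1.
Step 21. [r5c2∈{5}] only 5 remains possible at r5c2, so r5c2=5.

Answer: 4 6 2 5 1 3 / 3 1 5 4 6 2 / 2 3 1 6 5 4 / 5 4 6 3 2 1 / 1 5 4 2 3 6 / 6 2 3 1 4 5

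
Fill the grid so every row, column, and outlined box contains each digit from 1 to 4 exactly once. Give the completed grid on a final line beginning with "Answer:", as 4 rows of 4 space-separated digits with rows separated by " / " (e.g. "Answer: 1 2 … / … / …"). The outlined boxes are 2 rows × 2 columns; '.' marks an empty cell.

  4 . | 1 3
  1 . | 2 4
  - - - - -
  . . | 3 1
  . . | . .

Step 1. [r3c1∈{2}] r3c1 is down to just 2 ⇒ r3c1=2.
Step 2. [r4c2∈{1,3,4}] across row 4, 1 lands solely at r4c2. So r4c2=1.
Step 3. [r4c4∈{2}] r4c4 has the single candidate 2, so r4c4=2.
Step 4. [r4c1∈{3}] r4c1's peers cover all but 3. So r4c1=3.
Step 5. [r3c2∈{4}] r3c2's peers cover all but 4 ⇒ r3c2=4.
Step 6. [r4c3∈{4}] r4c3's peers cover all but 4, so r4c3=4.
Step 7. [r1c2∈{2}] r1c2 has the single candidate 2 ⇒ r1c2=2.
Step 8. [r2c2∈{3}] r2c2 is down to just 3. So r2c2=3.

Answer: 4 2 1 3 / 1 3 2 4 / 2 4 3 1 / 3 1 4 2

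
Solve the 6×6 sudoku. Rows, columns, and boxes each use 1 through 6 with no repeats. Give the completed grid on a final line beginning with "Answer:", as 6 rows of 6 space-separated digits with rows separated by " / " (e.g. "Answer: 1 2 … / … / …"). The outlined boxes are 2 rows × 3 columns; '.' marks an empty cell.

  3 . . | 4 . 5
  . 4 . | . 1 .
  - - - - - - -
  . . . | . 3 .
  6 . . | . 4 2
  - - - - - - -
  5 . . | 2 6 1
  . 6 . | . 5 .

Step 1. [r2c1∈{2}] only 2 remains possible at r2c1 ⇒ r2c1=2.
Step 2. [r6c3∈{1,2,3,4}] 2 has one home in row 6: r6c3 ⇒ r6c3=2.
Step 3. [r1c2∈{1}] r1c2 is down to just 1 ⇒ r1c2=1.
Step 4. [r2c3∈{5,6}] 5 has one home in row 2: r2c3. So r2c3=5.
Step 5. [r5c3∈{3,4}] across row 5, 4 lands solely at r5c3, so r5c3=4.
Step 6. [r3c3∈{1}] r3c3's peers cover all but 1. So r3c3=1.
Step 7. [r3c6∈{6}] r3c6 is down to just 6. So r3c6=6.
Step 8. [r3c4∈{5}] nothing but 5 survives at r3c4 ⇒ r3c4=5.
Step 9. [r2c6∈{3}] only 3 remains possible at r2c6 ⇒ r2c6=3.
Step 10. [r4c2∈{3,5}] r4c2 is the only open cell in row 4 admitting 5, so r4c2=5.
Step 11. [r6c1∈{1}] r6c1 is down to just 1. So r6c1=1.
Step 12. [r6c4∈{3}] r6c4 has the single candidate 3, so r6c4=3.
Step 13. [r5c2∈{3}] nothing but 3 survives at r5c2 ⇒ r5c2=3.
Step 14. [r4c4∈{1}] r4c4 is down to just 1. So r4c4=1.
Step 15. [r3c2∈{2}] r3c2 is down to just 2. So r3c2=2.
Step 16. [r3c1∈{4}] r3c1 has the single candidate 4, so r3c1=4.
Step 17. [r2c4∈{6}] nothing but 6 survives at r2c4 ⇒ r2c4=6.
Step 18. [r4c3∈{3}] r4c3 is down to just 3, so r4c3=3.
Step 19. [r1c5∈{2}] nothing but 2 survives at r1c5, so r1c5=2.
Step 20. [r1c3∈{6}] only 6 remains possible at r1c3, so r1c3=6.
Step 21. [r6c6∈{4}] r6c6 is down to just 4, so r6c6=4.

Answer: 3 1 6 4 2 5 / 2 4 5 6 1 3 / 4 2 1 5 3 6 / 6 5 3 1 4 2 / 5 3 4 2 6 1 / 1 6 2 3 5 4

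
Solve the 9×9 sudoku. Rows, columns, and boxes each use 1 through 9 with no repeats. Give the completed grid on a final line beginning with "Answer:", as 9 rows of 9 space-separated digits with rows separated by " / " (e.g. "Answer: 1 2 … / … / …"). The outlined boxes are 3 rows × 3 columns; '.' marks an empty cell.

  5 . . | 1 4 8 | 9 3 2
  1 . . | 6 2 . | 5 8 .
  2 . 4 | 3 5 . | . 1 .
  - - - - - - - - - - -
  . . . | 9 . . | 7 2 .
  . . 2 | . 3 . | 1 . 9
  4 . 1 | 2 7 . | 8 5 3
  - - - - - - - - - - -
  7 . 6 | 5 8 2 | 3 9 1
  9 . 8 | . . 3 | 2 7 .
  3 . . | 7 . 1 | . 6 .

Step 1. [r4c9∈{4,6}] in box 6, 6 fits only at r4c9 ⇒ r4c9=6.
Step 2. [r5c2∈{5,6,7,8}] across row 5, 7 lands solely at r5c2, so r5c2=7.
Step 3. [r2c3∈{3,7,9}] col 3 places 9 nowhere but r2c3, so r2c3=9.
Step 4. [r9c3∈{5}] nothing but 5 survives at r9c3, so r9c3=5.
Step 5. [r8c4∈{4}] r8c4 has the single candidate 4 ⇒ r8c4=4.
Step 6. [r5c6∈{4,5,6}] r5c6 is the only open cell in row 5 admitting 5 ⇒ r5c6=5.
Step 7. [r5c1∈{6,8}] across row 5, 6 lands solely at r5c1. So r5c1=6.
Step 8. [r3c9∈{7}] nothing but 7 survives at r3c9. So r3c9=7.
Step 9. [r4c2∈{3,5,8}] 5 has one home in row 4: r4c2, so r4c2=5.
Step 10. [r9c7∈{4}] r9c7 has the single candidate 4. So r9c7=4.
Step 11. [r3c7∈{6}] only 6 remains possible at r3c7, so r3c7=6.
Step 12. [r1c2∈{6}] r1c2's peers cover all but 6. So r1c2=6.
Step 13. [r8c5∈{6}] r8c5 has the single candidate 6. So r8c5=6.
Step 14. [r4c1∈{8}] r4c1's peers cover all but 8 ⇒ r4c1=8.
Step 15. [r4c6∈{4}] r4c6 has the single candidate 4 ⇒ r4c6=4.
Step 16. [r3c2∈{8}] nothing but 8 survives at r3c2. So r3c2=8.
Step 17. [r3c6∈{9}] only 9 remains possible at r3c6, so r3c6=9.
Step 18. [r8c2∈{1}] only 1 remains possible at r8c2, so r8c2=1.
Step 19. [r6c2∈{9}] r6c2 has the single candidate 9. So r6c2=9.
Step 20. [r6c6∈{6}] r6c6 has the single candidate 6, so r6c6=6.
Step 21. [r9c9∈{8}] r9c9 has the single candidate 8 ⇒ r9c9=8.
Step 22. [r1c3∈{7}] nothing but 7 survives at r1c3, so r1c3=7.
Step 23. [r5c8∈{4}] r5c8 has the single candidate 4. So r5c8=4.
Step 24. [r9c5∈{9}] r9c5 is down to just 9. So r9c5=9.
Step 25. [r2c9∈{4}] nothing but 4 survives at r2c9 ⇒ r2c9=4.
Step 26. [r4c3∈{3}] r4c3's peers cover all but 3 ⇒ r4c3=3.
Step 27. [r2c6∈{7}] r2c6's peers cover all but 7 ⇒ r2c6=7.
Step 28. [r5c4∈{8}] only 8 remains possible at r5c4 ⇒ r5c4=8.
Step 29. [r2c2∈{3}] nothing but 3 survives at r2c2 ⇒ r2c2=3.
Step 30. [r7c2∈{4}] r7c2 is down to just 4. So r7c2=4.
Step 31. [r8c9∈{5}] r8c9's peers cover all but 5. So r8c9=5.
Step 32. [r9c2∈{2}] nothing but 2 survives at r9c2. So r9c2=2.
Step 33. [r4c5∈{1}] r4c5 is down to just 1 ⇒ r4c5=1.

Answer: 5 6 7 1 4 8 9 3 2 / 1 3 9 6 2 7 5 8 4 / 2 8 4 3 5 9 6 1 7 / 8 5 3 9 1 4 7 2 6 / 6 7 2 8 3 5 1 4 9 / 4 9 1 2 7 6 8 5 3 / 7 4 6 5 8 2 3 9 1 / 9 1 8 4 6 3 2 7 5 / 3 2 5 7 9 1 4 6 8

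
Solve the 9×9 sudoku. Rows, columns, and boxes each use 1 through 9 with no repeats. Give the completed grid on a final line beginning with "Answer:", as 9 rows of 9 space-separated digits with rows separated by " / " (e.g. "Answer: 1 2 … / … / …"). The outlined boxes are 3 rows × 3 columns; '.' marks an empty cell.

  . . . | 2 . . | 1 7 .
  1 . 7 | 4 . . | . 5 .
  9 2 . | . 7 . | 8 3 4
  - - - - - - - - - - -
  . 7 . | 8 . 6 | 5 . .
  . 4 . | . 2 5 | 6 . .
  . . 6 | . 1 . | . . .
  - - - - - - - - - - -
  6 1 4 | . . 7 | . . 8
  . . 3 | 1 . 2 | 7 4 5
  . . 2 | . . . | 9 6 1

Step 1. [r8c1∈{8}] nothing but 8 survives at r8c1. So r8c1=8.
Step 2. [r5c1∈{3}] r5c1 has the single candidate 3 ⇒ r5c1=3.
Step 3. [r9c2∈{5}] r9c2 is down to just 5, so r9c2=5.
Step 4. [r9c4∈{3}] nothing but 3 survives at r9c4. So r9c4=3.
Step 5. [r4c5∈{3,4,9}] across row 4, 4 lands solely at r4c5. So r4c5=4.
Step 6. [r6c6∈{3,9}] r6c6 is the only open cell in box 5 admitting 3 ⇒ r6c6=3.
Step 7. [r2c7∈{2}] r2c7 is down to just 2, so r2c7=2.
Step 8. [r3c4∈{5,6}] row 3 places 6 nowhere but r3c4, so r3c4=6.
Step 9. [r1c5∈{3,5,8,9}] box 2 places 5 nowhere but r1c5 ⇒ r1c5=5.
Step 10. [r1c3∈{8}] nothing but 8 survives at r1c3, so r1c3=8.
Step 11. [r2c5∈{3,8,9}] in col 5, 3 fits only at r2c5. So r2c5=3.
Step 12. [r4c1∈{2}] nothing but 2 survives at r4c1 ⇒ r4c1=2.
Step 13. [r6c9∈{2,7,9}] col 9 places 2 nowhere but r6c9, so r6c9=2.
Step 14. [r5c8∈{1,8,9}] row 5 places 8 nowhere but r5c8. So r5c8=8.
Step 15. [r6c8∈{9}] r6c8 is down to just 9. So r6c8=9.
Step 16. [r5c4∈{7,9}] 9 has one home in box 5: r5c4 ⇒ r5c4=9.
Step 17. [r2c6∈{8,9}] across row 2, 8 lands solely at r2c6. So r2c6=8.
Step 18. [r2c9∈{6,9}] in row 2, 9 fits only at r2c9, so r2c9=9.
Step 19. [r4c8∈{1}] nothing but 1 survives at r4c8, so r4c8=1.
Step 20. [r7c5∈{9}] r7c5 has the single candidate 9 ⇒ r7c5=9.
Step 21. [r1c2∈{3,6}] r1c2 is the only open cell in row 1 admitting 3 ⇒ r1c2=3.
Step 22. [r1c6∈{9}] r1c6 has the single candidate 9 ⇒ r1c6=9.
Step 23. [r9c6∈{4}] r9c6 has the single candidate 4. So r9c6=4.
Step 24. [r8c5∈{6}] r8c5 is down to just 6, so r8c5=6.
Step 25. [r3c6∈{1}] only 1 remains possible at r3c6 ⇒ r3c6=1.
Step 26. [r8c2∈{9}] r8c2 is down to just 9. So r8c2=9.
Step 27. [r9c1∈{7}] r9c1 has the single candidate 7. So r9c1=7.
Step 28. [r3c3∈{5}] r3c3's peers cover all but 5. So r3c3=5.
Step 29. [r7c4∈{5}] nothing but 5 survives at r7c4. So r7c4=5.
Step 30. [r9c5∈{8}] nothing but 8 survives at r9c5 ⇒ r9c5=8.
Step 31. [r1c1∈{4}] r1c1 has the single candidate 4 ⇒ r1c1=4.
Step 32. [r4c9∈{3}] nothing but 3 survives at r4c9 ⇒ r4c9=3.
Step 33. [r6c2∈{8}] r6c2's peers cover all but 8, so r6c2=8.
Step 34. [r2c2∈{6}] r2c2 has the single candidate 6. So r2c2=6.
Step 35. [r6c4∈{7}] nothing but 7 survives at r6c4, so r6c4=7.
Step 36. [r7c8∈{2}] nothing but 2 survives at r7c8, so r7c8=2.
Step 37. [r5c9∈{7}] nothing but 7 survives at r5c9 ⇒ r5c9=7.
Step 38. [r5c3∈{1}] nothing but 1 survives at r5c3, so r5c3=1.
Step 39. [r6c7∈{4}] only 4 remains possible at r6c7, so r6c7=4.
Step 40. [r1c9∈{6}] r1c9 has the single candidate 6 ⇒ r1c9=6.
Step 41. [r7c7∈{3}] r7c7 is down to just 3. So r7c7=3.
Step 42. [r6c1∈{5}] r6c1 is down to just 5 ⇒ r6c1=5.
Step 43. [r4c3∈{9}] only 9 remains possible at r4c3 ⇒ r4c3=9.

Answer: 4 3 8 2 5 9 1 7 6 / 1 6 7 4 3 8 2 5 9 / 9 2 5 6 7 1 8 3 4 / 2 7 9 8 4 6 5 1 3 / 3 4 1 9 2 5 6 8 7 / 5 8 6 7 1 3 4 9 2 / 6 1 4 5 9 7 3 2 8 / 8 9 3 1 6 2 7 4 5 / 7 5 2 3 8 4 9 6 1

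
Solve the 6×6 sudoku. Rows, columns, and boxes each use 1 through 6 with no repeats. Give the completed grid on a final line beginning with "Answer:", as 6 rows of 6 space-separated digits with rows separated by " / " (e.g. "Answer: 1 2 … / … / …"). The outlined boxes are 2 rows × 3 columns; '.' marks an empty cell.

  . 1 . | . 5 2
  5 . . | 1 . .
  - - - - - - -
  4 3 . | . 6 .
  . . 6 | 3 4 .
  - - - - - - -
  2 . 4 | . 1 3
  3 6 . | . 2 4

Step 1. [r6c4∈{5}] nothing but 5 survives at r6c4 ⇒ r6c4=5.
Step 2. [r3c3∈{1,2,5}] r3c3 is the only open cell in col 3 admitting 5 ⇒ r3c3=5.
Step 3. [r2c3∈{2,3}] across col 3, 2 lands solely at r2c3, so r2c3=2.
Step 4. [r1c4∈{4,6}] row 1 places 4 nowhere but r1c4, so r1c4=4.
Step 5. [r4c6∈{1,5}] across row 4, 5 lands solely at r4c6. So r4c6=5.
Step 6. [r5c2∈{5}] r5c2 is down to just 5 ⇒ r5c2=5.
Step 7. [r4c2∈{2}] only 2 remains possible at r4c2 ⇒ r4c2=2.
Step 8. [r4c1∈{1}] r4c1 has the single candidate 1. So r4c1=1.
Step 9. [r5c4∈{6}] r5c4 is down to just 6 ⇒ r5c4=6.
Step 10. [r1c3∈{3}] nothing but 3 survives at r1c3. So r1c3=3.
Step 11. [r3c6∈{1}] r3c6 has the single candidate 1 ⇒ r3c6=1.
Step 12. [r2c5∈{3}] nothing but 3 survives at r2c5 ⇒ r2c5=3.
Step 13. [r2c6∈{6}] nothing but 6 survives at r2c6, so r2c6=6.
Step 14. [r2c2∈{4}] r2c2 is down to just 4 ⇒ r2c2=4.
Step 15. [r3c4∈{2}] nothing but 2 survives at r3c4 ⇒ r3c4=2.
Step 16. [r6c3∈{1}] r6c3 is down to just 1. So r6c3=1.
Step 17. [r1c1∈{6}] r1c1 is down to just 6 ⇒ r1c1=6.

Answer: 6 1 3 4 5 2 / 5 4 2 1 3 6 / 4 3 5 2 6 1 / 1 2 6 3 4 5 / 2 5 4 6 1 3 / 3 6 1 5 2 4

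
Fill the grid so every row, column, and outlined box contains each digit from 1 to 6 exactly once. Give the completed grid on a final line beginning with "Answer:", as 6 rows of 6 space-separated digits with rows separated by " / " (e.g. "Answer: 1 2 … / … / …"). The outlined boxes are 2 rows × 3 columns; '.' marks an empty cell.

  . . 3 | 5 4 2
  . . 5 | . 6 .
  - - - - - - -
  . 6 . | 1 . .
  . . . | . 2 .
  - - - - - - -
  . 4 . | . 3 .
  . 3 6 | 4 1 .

Step 1. [r6c1∈{2,5}] row 6 places 2 nowhere but r6c1 ⇒ r6c1=2.
Step 2. [r5c1∈{1,5}] 5 has one home in box 5: r5c1. So r5c1=5.
Step 3. [r1c2∈{1}] r1c2's peers cover all but 1, so r1c2=1.
Step 4. [r4c1∈{1,3,4}] col 1 places 1 nowhere but r4c1 ⇒ r4c1=1.
Step 5. [r4c3∈{4}] nothing but 4 survives at r4c3 ⇒ r4c3=4.
Step 6. [r6c6∈{5}] r6c6 has the single candidate 5. So r6c6=5.
Step 7. [r5c6∈{6}] nothing but 6 survives at r5c6 ⇒ r5c6=6.
Step 8. [r4c6∈{3}] r4c6 has the single candidate 3. So r4c6=3.
Step 9. [r5c4∈{2}] r5c4 is down to just 2. So r5c4=2.
Step 10. [r4c2∈{5}] nothing but 5 survives at r4c2, so r4c2=5.
Step 11. [r1c1∈{6}] only 6 remains possible at r1c1, so r1c1=6.
Step 12. [r3c6∈{4}] nothing but 4 survives at r3c6 ⇒ r3c6=4.
Step 13. [r3c5∈{5}] r3c5 is down to just 5 ⇒ r3c5=5.
Step 14. [r2c1∈{4}] only 4 remains possible at r2c1 ⇒ r2c1=4.
Step 15. [r5c3∈{1}] nothing but 1 survives at r5c3, so r5c3=1.
Step 16. [r2c2∈{2}] r2c2 is down to just 2. So r2c2=2.
Step 17. [r3c3∈{2}] r3c3 is down to just 2 ⇒ r3c3=2.
Step 18. [r2c4∈{3}] nothing but 3 survives at r2c4. So r2c4=3.
Step 19. [r3c1∈{3}] r3c1 has the single candidate 3. So r3c1=3.
Step 20. [r2c6∈{1}] r2c6's peers cover all but 1. So r2c6=1.
Step 21. [r4c4∈{6}] nothing but 6 survives at r4c4 ⇒ r4c4=6.

Answer: 6 1 3 5 4 2 / 4 2 5 3 6 1 / 3 6 2 1 5 4 / 1 5 4 6 2 3 / 5 4 1 2 3 6 / 2 3 6 4 1 5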